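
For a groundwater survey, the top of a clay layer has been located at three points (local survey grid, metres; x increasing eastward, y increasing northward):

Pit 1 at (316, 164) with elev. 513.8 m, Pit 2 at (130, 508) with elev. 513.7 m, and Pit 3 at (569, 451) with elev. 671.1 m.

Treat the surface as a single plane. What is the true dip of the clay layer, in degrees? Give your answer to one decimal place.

23.7°

Two edge vectors: Pit 1→Pit 2 = (-186, 344, -0.1), Pit 1→Pit 3 = (253, 287, 157.3).
Normal n = (Pit 1→Pit 2) × (Pit 1→Pit 3) = (54139.9, 29232.5, -140414).
So ∂z/∂x = −n_x/n_z = 0.38557 and ∂z/∂y = −n_y/n_z = 0.20819.
Gradient magnitude |∇z| = √(a² + b²) = √(0.14867 + 0.04334) = 0.43819.
True dip = arctan(0.43819) = 23.7°, dipping toward WSW (azimuth ≈ 242°).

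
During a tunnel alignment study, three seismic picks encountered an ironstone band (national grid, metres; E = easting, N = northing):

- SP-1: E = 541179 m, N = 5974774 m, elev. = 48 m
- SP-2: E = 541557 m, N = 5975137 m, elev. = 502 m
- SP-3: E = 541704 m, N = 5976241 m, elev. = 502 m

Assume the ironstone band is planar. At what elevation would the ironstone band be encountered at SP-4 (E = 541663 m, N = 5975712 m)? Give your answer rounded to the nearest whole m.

Two edge vectors: SP-1→SP-2 = (378, 363, 454), SP-1→SP-3 = (525, 1467, 454).
Normal n = (SP-1→SP-2) × (SP-1→SP-3) = (-501216, 66738, 363951).
So ∂z/∂E = −n_x/n_z = 1.37715242 and ∂z/∂N = −n_y/n_z = −0.18337084.
Intercept c from SP-1: 48 − 745285.97 + 1095599.32 = 350361.35.
At (541663, 5975712): z = 745952.5 − 1095771.3 + 350361.35 = 542.5 m.

543 m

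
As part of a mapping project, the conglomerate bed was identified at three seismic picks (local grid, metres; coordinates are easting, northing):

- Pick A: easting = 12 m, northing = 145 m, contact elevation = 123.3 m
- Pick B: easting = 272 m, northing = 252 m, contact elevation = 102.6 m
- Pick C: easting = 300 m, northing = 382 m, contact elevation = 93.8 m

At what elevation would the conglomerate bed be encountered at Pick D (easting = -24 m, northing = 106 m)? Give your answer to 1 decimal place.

127.5 m

Let the plane be z = a·easting + b·northing + c.
Pick B−Pick A: 260a + 107b = −20.7;  Pick C−Pick A: 288a + 237b = −29.5.
Solving gives a = −0.05679, b = −0.05546.
Then c = 123.3 − a·12 − b·145 = 132.02.
At (-24, 106): z = 1.4 − 5.9 + 132.02 = 127.5 m.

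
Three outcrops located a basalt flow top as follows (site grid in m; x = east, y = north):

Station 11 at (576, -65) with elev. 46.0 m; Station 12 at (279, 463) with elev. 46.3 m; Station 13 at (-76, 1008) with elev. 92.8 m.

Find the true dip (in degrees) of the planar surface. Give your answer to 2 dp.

47.57°

Two edge vectors: Station 11→Station 12 = (-297, 528, 0.3), Station 11→Station 13 = (-652, 1073, 46.8).
Normal n = (Station 11→Station 12) × (Station 11→Station 13) = (24388.5, 13704, 25575).
So ∂z/∂x = −n_x/n_z = −0.95361 and ∂z/∂y = −n_y/n_z = −0.53584.
Gradient magnitude |∇z| = √(a² + b²) = √(0.90937 + 0.28712) = 1.09384.
True dip = arctan(1.09384) = 47.57°, dipping toward ENE (azimuth ≈ 061°).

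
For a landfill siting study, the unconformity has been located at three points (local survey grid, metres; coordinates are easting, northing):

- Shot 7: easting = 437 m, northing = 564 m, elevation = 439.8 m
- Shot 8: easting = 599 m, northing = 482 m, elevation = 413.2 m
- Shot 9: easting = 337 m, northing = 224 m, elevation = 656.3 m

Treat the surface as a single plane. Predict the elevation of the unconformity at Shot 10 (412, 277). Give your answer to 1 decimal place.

597.4 m

Two edge vectors: Shot 7→Shot 8 = (162, -82, -26.6), Shot 7→Shot 9 = (-100, -340, 216.5).
Normal n = (Shot 7→Shot 8) × (Shot 7→Shot 9) = (-26797, -32413, -63280).
So ∂z/∂easting = −n_x/n_z = −0.42347 and ∂z/∂northing = −n_y/n_z = −0.51222.
Intercept c from Shot 7: 439.8 + 185.06 + 288.89 = 913.74.
At (412, 277): z = −174.5 − 141.9 + 913.74 = 597.4 m.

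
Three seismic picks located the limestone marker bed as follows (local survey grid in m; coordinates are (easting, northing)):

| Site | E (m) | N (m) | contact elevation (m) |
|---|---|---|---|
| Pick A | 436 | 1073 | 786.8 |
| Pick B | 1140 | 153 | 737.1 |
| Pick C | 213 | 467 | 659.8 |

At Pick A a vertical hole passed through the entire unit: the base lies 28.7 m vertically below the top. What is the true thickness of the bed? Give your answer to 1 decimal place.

28.1 m

Let the plane be z = a·E + b·N + c.
Pick B−Pick A: 704a − 920b = −49.7;  Pick C−Pick A: −223a − 606b = −127.
Solving gives a = 0.13726, b = 0.15906.
|∇z| = √(a²+b²) = 0.21010, so dip δ = arctan(0.21010) = 11.87°.
True thickness = vertical thickness × cos δ = 28.7 × cos 11.87° = 28.1 m.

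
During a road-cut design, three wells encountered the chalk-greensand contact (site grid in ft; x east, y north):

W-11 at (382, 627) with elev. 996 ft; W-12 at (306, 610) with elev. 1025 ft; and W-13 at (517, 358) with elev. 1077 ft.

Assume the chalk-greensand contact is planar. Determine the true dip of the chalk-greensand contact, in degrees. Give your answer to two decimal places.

Two edge vectors: W-11→W-12 = (-76, -17, 29), W-11→W-13 = (135, -269, 81).
Normal n = (W-11→W-12) × (W-11→W-13) = (6424, 10071, 22739).
So ∂z/∂x = −n_x/n_z = −0.28251 and ∂z/∂y = −n_y/n_z = −0.44290.
Gradient magnitude |∇z| = √(a² + b²) = √(0.07981 + 0.19616) = 0.52533.
True dip = arctan(0.52533) = 27.71°, dipping toward NNE (azimuth ≈ 033°).

27.71°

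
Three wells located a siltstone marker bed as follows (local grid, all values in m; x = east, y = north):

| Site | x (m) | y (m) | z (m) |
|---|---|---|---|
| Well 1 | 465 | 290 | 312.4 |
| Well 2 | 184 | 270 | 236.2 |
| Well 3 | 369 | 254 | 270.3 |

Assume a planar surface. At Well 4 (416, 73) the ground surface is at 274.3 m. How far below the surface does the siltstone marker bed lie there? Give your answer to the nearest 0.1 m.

Two edge vectors: Well 1→Well 2 = (-281, -20, -76.2), Well 1→Well 3 = (-96, -36, -42.1).
Normal n = (Well 1→Well 2) × (Well 1→Well 3) = (-1901.2, -4514.9, 8196).
So ∂z/∂x = −n_x/n_z = 0.23197 and ∂z/∂y = −n_y/n_z = 0.55087.
Intercept c from Well 1: 312.4 − 107.86 − 159.75 = 44.78.
At (416, 73): z_contact = 96.50 + 40.21 + 44.78 = 181.50 m.
Depth below ground = 274.3 − 181.50 = 92.8 m.

92.8 m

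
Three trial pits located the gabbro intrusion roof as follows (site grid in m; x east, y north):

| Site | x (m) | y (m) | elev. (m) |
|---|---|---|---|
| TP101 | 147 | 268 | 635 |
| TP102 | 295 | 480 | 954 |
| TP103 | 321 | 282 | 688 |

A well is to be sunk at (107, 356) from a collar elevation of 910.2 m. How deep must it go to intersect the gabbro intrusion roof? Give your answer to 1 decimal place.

Let the plane be z = a·x + b·y + c.
TP102−TP101: 148a + 212b = 319;  TP103−TP101: 174a + 14b = 53.
Solving gives a = 0.19445, b = 1.36897.
Then c = 635 − a·147 − b·268 = 239.53.
At (107, 356): z_contact = 20.81 + 487.35 + 239.53 = 747.69 m.
Depth below ground = 910.2 − 747.69 = 162.5 m.

162.5 m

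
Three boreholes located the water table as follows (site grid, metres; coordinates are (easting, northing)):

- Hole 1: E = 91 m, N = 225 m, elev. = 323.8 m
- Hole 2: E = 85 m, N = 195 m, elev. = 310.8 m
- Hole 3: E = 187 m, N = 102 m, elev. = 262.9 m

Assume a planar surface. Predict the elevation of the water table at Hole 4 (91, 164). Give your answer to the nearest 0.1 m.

296.6 m

Let the plane be z = a·E + b·N + c.
Hole 2−Hole 1: −6a − 30b = −13;  Hole 3−Hole 1: 96a − 123b = −60.9.
Solving gives a = −0.06302, b = 0.44594.
Then c = 323.8 − a·91 − b·225 = 229.20.
At (91, 164): z = −5.7 + 73.1 + 229.20 = 296.6 m.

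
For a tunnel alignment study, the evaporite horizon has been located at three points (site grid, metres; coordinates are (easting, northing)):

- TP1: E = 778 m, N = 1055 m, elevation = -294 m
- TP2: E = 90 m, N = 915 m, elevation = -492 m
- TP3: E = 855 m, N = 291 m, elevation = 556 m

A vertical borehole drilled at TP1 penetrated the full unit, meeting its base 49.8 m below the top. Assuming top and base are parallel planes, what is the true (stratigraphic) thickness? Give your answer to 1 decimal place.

32.3 m

Two edge vectors: TP1→TP2 = (-688, -140, -198), TP1→TP3 = (77, -764, 850).
Normal n = (TP1→TP2) × (TP1→TP3) = (-270272, 569554, 536412).
So ∂z/∂E = −n_x/n_z = 0.50385 and ∂z/∂N = −n_y/n_z = −1.06178.
|∇z| = √(a²+b²) = 1.17527, so dip δ = arctan(1.17527) = 49.61°.
True thickness = vertical thickness × cos δ = 49.8 × cos 49.61° = 32.3 m.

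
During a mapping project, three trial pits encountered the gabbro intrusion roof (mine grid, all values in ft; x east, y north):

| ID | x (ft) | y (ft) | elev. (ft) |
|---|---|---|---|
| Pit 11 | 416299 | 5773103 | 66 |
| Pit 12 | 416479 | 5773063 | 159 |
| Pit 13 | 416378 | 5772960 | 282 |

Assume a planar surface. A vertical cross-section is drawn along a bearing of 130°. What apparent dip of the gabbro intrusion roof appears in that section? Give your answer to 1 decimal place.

46.6°

Two edge vectors: Pit 11→Pit 12 = (180, -40, 93), Pit 11→Pit 13 = (79, -143, 216).
Normal n = (Pit 11→Pit 12) × (Pit 11→Pit 13) = (4659, -31533, -22580).
So ∂z/∂x = −n_x/n_z = 0.20633 and ∂z/∂y = −n_y/n_z = −1.39650.
Unit vector along 130° is (sin 130°, cos 130°) = (0.7660, -0.6428).
Slope in that direction = a·(0.7660) + b·(-0.6428) = 1.05571.
Apparent dip = arctan|1.05571| = 46.6° (true dip is 54.7°, so apparent ≤ true as expected).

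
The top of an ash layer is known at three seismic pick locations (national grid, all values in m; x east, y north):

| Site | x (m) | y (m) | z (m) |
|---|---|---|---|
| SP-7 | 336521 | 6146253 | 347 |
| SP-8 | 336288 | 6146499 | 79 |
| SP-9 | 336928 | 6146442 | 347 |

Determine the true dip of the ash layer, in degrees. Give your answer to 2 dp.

Let the plane be z = a·x + b·y + c.
SP-8−SP-7: −233a + 246b = −268;  SP-9−SP-7: 407a + 189b = 0.
Solving gives a = 0.35136, b = −0.75664.
Gradient magnitude |∇z| = √(a² + b²) = √(0.12346 + 0.57250) = 0.83424.
True dip = arctan(0.83424) = 39.84°, dipping toward NNW (azimuth ≈ 335°).

39.84°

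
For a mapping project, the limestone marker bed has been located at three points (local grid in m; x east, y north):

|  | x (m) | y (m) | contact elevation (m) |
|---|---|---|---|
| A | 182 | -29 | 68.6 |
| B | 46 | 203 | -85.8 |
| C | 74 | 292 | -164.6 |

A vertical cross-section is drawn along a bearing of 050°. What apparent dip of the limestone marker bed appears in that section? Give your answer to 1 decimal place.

35.3°

Two edge vectors: A→B = (-136, 232, -154.4), A→C = (-108, 321, -233.2).
Normal n = (A→B) × (A→C) = (-4540, -15040, -18600).
So ∂z/∂x = −n_x/n_z = −0.24409 and ∂z/∂y = −n_y/n_z = −0.80860.
Unit vector along 050° is (sin 50°, cos 50°) = (0.7660, 0.6428).
Slope in that direction = a·(0.7660) + b·(0.6428) = −0.70674.
Apparent dip = arctan|0.70674| = 35.3° (true dip is 40.2°, so apparent ≤ true as expected).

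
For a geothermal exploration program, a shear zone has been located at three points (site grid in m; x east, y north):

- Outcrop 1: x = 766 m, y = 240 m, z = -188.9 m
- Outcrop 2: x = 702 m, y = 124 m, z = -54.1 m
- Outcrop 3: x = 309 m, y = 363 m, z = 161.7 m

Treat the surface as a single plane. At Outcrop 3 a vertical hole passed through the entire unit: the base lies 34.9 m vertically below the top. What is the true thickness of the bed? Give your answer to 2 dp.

Two edge vectors: Outcrop 1→Outcrop 2 = (-64, -116, 134.8), Outcrop 1→Outcrop 3 = (-457, 123, 350.6).
Normal n = (Outcrop 1→Outcrop 2) × (Outcrop 1→Outcrop 3) = (-57250, -39165.2, -60884).
So ∂z/∂x = −n_x/n_z = −0.94031 and ∂z/∂y = −n_y/n_z = −0.64328.
|∇z| = √(a²+b²) = 1.13929, so dip δ = arctan(1.13929) = 48.73°.
True thickness = vertical thickness × cos δ = 34.9 × cos 48.73° = 23.02 m.

23.02 m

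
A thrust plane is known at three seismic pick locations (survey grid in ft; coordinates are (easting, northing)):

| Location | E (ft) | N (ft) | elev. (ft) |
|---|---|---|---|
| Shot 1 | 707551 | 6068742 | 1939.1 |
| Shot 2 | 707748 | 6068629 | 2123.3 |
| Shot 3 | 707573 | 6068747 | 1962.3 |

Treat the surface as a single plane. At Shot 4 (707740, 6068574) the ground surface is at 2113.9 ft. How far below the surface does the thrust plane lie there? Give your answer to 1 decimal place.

7.0 ft

Two edge vectors: Shot 1→Shot 2 = (197, -113, 184.2), Shot 1→Shot 3 = (22, 5, 23.2).
Normal n = (Shot 1→Shot 2) × (Shot 1→Shot 3) = (-3542.6, -518, 3471).
So ∂z/∂E = −n_x/n_z = 1.020628061 and ∂z/∂N = −n_y/n_z = 0.149236531.
Intercept c from Shot 1: 1939.1 − 722146.41 − 905678.01 = −1625885.31.
At (707740, 6068574): z_contact = 722339.30 + 905652.93 − 1625885.31 = 2106.93 ft.
Depth below ground = 2113.9 − 2106.93 = 7.0 ft.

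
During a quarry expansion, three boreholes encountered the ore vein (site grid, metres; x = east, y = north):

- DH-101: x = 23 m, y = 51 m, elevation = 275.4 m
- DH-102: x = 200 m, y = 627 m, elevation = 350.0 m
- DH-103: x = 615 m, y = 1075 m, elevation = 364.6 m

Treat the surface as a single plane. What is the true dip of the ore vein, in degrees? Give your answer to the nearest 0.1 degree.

Two edge vectors: DH-101→DH-102 = (177, 576, 74.6), DH-101→DH-103 = (592, 1024, 89.2).
Normal n = (DH-101→DH-102) × (DH-101→DH-103) = (-25011.2, 28374.8, -159744).
So ∂z/∂x = −n_x/n_z = −0.15657 and ∂z/∂y = −n_y/n_z = 0.17763.
Gradient magnitude |∇z| = √(a² + b²) = √(0.02451 + 0.03155) = 0.23678.
True dip = arctan(0.23678) = 13.3°, dipping toward SE (azimuth ≈ 139°).

13.3°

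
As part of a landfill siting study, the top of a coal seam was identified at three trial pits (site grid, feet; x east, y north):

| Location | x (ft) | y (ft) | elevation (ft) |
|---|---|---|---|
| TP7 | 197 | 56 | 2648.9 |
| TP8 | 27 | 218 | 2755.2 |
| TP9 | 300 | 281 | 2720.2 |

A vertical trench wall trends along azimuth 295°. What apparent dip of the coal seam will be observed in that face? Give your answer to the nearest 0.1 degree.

Let the plane be z = a·x + b·y + c.
TP8−TP7: −170a + 162b = 106.3;  TP9−TP7: 103a + 225b = 71.3.
Solving gives a = −0.22511, b = 0.41994.
Unit vector along 295° is (sin 295°, cos 295°) = (-0.9063, 0.4226).
Slope in that direction = a·(-0.9063) + b·(0.4226) = 0.38150.
Apparent dip = arctan|0.38150| = 20.9° (true dip is 25.5°, so apparent ≤ true as expected).

20.9°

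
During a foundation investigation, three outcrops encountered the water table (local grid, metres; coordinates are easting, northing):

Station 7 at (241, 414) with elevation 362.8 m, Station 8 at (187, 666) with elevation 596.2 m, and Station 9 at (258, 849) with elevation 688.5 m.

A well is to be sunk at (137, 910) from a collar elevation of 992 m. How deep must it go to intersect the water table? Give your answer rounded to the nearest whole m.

171 m

Two edge vectors: Station 7→Station 8 = (-54, 252, 233.4), Station 7→Station 9 = (17, 435, 325.7).
Normal n = (Station 7→Station 8) × (Station 7→Station 9) = (-19452.6, 21555.6, -27774).
So ∂z/∂easting = −n_x/n_z = −0.70039 and ∂z/∂northing = −n_y/n_z = 0.77611.
Intercept c from Station 7: 362.8 + 168.79 − 321.31 = 210.29.
At (137, 910): z_contact = −96.0 + 706.3 + 210.29 = 820.6 m.
Depth below ground = 992 − 820.6 = 171 m.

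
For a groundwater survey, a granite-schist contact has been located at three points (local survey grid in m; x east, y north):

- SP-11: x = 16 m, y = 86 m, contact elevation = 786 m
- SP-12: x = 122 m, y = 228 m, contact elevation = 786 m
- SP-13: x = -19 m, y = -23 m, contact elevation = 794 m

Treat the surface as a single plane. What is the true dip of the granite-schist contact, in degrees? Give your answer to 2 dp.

Two edge vectors: SP-11→SP-12 = (106, 142, 0), SP-11→SP-13 = (-35, -109, 8).
Normal n = (SP-11→SP-12) × (SP-11→SP-13) = (1136, -848, -6584).
So ∂z/∂x = −n_x/n_z = 0.17254 and ∂z/∂y = −n_y/n_z = −0.12880.
Gradient magnitude |∇z| = √(a² + b²) = √(0.02977 + 0.01659) = 0.21531.
True dip = arctan(0.21531) = 12.15°, dipping toward NW (azimuth ≈ 307°).

12.15°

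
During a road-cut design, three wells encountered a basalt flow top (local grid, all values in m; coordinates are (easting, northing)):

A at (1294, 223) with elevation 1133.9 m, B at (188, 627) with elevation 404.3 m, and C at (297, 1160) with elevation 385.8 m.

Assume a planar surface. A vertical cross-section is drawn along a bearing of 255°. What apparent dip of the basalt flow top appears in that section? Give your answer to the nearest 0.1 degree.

Let the plane be z = a·E + b·N + c.
B−A: −1106a + 404b = −729.6;  C−A: −997a + 937b = −748.1.
Solving gives a = 0.60202, b = −0.15782.
Unit vector along 255° is (sin 255°, cos 255°) = (-0.9659, -0.2588).
Slope in that direction = a·(-0.9659) + b·(-0.2588) = −0.54066.
Apparent dip = arctan|0.54066| = 28.4° (true dip is 31.9°, so apparent ≤ true as expected).

28.4°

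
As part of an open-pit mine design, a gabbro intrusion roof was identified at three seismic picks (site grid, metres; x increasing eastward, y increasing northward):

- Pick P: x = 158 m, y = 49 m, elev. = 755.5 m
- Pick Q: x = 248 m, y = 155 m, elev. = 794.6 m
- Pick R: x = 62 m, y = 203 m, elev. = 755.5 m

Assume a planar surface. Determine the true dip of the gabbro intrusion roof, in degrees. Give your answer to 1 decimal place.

Two edge vectors: Pick P→Pick Q = (90, 106, 39.1), Pick P→Pick R = (-96, 154, 0).
Normal n = (Pick P→Pick Q) × (Pick P→Pick R) = (-6021.4, -3753.6, 24036).
So ∂z/∂x = −n_x/n_z = 0.25052 and ∂z/∂y = −n_y/n_z = 0.15617.
Gradient magnitude |∇z| = √(a² + b²) = √(0.06276 + 0.02439) = 0.29520.
True dip = arctan(0.29520) = 16.4°, dipping toward WSW (azimuth ≈ 238°).

16.4°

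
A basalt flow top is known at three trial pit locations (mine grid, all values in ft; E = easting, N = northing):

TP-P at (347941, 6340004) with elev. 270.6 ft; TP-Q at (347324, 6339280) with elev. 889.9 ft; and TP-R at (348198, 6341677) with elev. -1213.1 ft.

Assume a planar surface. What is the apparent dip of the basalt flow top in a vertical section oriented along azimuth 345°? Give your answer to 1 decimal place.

41.2°

Two edge vectors: TP-P→TP-Q = (-617, -724, 619.3), TP-P→TP-R = (257, 1673, -1483.7).
Normal n = (TP-P→TP-Q) × (TP-P→TP-R) = (38109.9, -756282.8, -846173).
So ∂z/∂E = −n_x/n_z = 0.04504 and ∂z/∂N = −n_y/n_z = −0.89377.
Unit vector along 345° is (sin 345°, cos 345°) = (-0.2588, 0.9659).
Slope in that direction = a·(-0.2588) + b·(0.9659) = −0.87497.
Apparent dip = arctan|0.87497| = 41.2° (true dip is 41.8°, so apparent ≤ true as expected).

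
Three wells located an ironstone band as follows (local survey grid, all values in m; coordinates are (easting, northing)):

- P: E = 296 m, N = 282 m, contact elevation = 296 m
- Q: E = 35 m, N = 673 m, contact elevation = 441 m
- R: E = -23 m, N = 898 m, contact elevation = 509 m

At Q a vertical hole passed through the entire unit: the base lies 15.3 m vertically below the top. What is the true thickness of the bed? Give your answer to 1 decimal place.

Two edge vectors: P→Q = (-261, 391, 145), P→R = (-319, 616, 213).
Normal n = (P→Q) × (P→R) = (-6037, 9338, -36047).
So ∂z/∂E = −n_x/n_z = −0.16748 and ∂z/∂N = −n_y/n_z = 0.25905.
|∇z| = √(a²+b²) = 0.30847, so dip δ = arctan(0.30847) = 17.14°.
True thickness = vertical thickness × cos δ = 15.3 × cos 17.14° = 14.6 m.

14.6 m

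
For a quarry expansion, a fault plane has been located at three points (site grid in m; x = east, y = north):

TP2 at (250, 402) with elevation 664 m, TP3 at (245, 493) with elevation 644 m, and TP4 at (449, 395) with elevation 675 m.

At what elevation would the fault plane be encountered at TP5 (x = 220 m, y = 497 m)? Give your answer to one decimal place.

Let the plane be z = a·x + b·y + c.
TP3−TP2: −5a + 91b = −20;  TP4−TP2: 199a − 7b = 11.
Solving gives a = 0.04764, b = −0.21716.
Then c = 664 − a·250 − b·402 = 739.39.
At (220, 497): z = 10.5 − 107.9 + 739.39 = 641.9 m.

641.9 m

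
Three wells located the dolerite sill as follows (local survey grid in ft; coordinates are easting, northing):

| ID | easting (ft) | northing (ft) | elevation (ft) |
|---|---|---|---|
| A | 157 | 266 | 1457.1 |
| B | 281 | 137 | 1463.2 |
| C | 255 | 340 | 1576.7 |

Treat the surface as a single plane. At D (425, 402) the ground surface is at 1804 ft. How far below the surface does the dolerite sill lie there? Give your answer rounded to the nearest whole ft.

63 ft

Let the plane be z = a·easting + b·northing + c.
B−A: 124a − 129b = 6.1;  C−A: 98a + 74b = 119.6.
Solving gives a = 0.72783, b = 0.65233.
Then c = 1457.1 − a·157 − b·266 = 1169.31.
At (425, 402): z_contact = 309.3 + 262.2 + 1169.31 = 1740.9 ft.
Depth below ground = 1804 − 1740.9 = 63 ft.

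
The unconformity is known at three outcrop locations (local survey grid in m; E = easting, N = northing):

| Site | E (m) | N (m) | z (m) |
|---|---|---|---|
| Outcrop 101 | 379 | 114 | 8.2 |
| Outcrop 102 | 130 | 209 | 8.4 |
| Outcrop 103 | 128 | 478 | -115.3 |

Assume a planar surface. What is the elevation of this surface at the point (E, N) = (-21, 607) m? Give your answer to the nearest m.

-148 m

Two edge vectors: Outcrop 101→Outcrop 102 = (-249, 95, 0.2), Outcrop 101→Outcrop 103 = (-251, 364, -123.5).
Normal n = (Outcrop 101→Outcrop 102) × (Outcrop 101→Outcrop 103) = (-11805.3, -30801.7, -66791).
So ∂z/∂E = −n_x/n_z = −0.17675 and ∂z/∂N = −n_y/n_z = −0.46117.
Intercept c from Outcrop 101: 8.2 + 66.99 + 52.57 = 127.76.
At (-21, 607): z = 3.7 − 279.9 + 127.76 = -148.5 m.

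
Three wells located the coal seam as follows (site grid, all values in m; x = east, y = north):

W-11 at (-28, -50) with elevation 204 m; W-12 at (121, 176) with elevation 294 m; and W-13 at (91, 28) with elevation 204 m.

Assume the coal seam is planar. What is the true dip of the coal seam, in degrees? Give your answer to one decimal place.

40.0°

Two edge vectors: W-11→W-12 = (149, 226, 90), W-11→W-13 = (119, 78, 0).
Normal n = (W-11→W-12) × (W-11→W-13) = (-7020, 10710, -15272).
So ∂z/∂x = −n_x/n_z = −0.45966 and ∂z/∂y = −n_y/n_z = 0.70128.
Gradient magnitude |∇z| = √(a² + b²) = √(0.21129 + 0.49180) = 0.83850.
True dip = arctan(0.83850) = 40.0°, dipping toward SSE (azimuth ≈ 147°).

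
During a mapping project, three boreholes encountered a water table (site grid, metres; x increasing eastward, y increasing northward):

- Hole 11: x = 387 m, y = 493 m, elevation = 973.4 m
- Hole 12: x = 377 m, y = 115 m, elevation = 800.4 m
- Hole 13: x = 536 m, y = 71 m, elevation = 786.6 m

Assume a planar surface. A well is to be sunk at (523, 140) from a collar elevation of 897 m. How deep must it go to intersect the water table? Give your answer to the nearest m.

79 m

Let the plane be z = a·x + b·y + c.
Hole 12−Hole 11: −10a − 378b = −173;  Hole 13−Hole 11: 149a − 422b = −186.8.
Solving gives a = 0.03957, b = 0.45663.
Then c = 973.4 − a·387 − b·493 = 732.97.
At (523, 140): z_contact = 20.7 + 63.9 + 732.97 = 817.6 m.
Depth below ground = 897 − 817.6 = 79 m.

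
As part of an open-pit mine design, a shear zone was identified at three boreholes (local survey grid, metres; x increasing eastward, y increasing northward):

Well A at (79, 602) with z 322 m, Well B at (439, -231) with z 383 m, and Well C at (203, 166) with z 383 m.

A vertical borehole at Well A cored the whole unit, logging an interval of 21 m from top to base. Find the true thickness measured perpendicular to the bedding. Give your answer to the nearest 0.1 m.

Let the plane be z = a·x + b·y + c.
Well B−Well A: 360a − 833b = 61;  Well C−Well A: 124a − 436b = 61.
Solving gives a = −0.45124, b = −0.26824.
|∇z| = √(a²+b²) = 0.52495, so dip δ = arctan(0.52495) = 27.70°.
True thickness = vertical thickness × cos δ = 21 × cos 27.70° = 18.6 m.

18.6 m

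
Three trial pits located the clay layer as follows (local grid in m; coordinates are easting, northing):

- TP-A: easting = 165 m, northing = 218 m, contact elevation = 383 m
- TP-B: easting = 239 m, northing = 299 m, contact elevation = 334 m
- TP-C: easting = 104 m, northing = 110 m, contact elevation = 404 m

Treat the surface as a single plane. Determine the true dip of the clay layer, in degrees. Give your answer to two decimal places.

51.73°

Let the plane be z = a·easting + b·northing + c.
TP-B−TP-A: 74a + 81b = −49;  TP-C−TP-A: −61a − 108b = 21.
Solving gives a = −1.17699, b = 0.47034.
Gradient magnitude |∇z| = √(a² + b²) = √(1.38531 + 0.22122) = 1.26749.
True dip = arctan(1.26749) = 51.73°, dipping toward ESE (azimuth ≈ 112°).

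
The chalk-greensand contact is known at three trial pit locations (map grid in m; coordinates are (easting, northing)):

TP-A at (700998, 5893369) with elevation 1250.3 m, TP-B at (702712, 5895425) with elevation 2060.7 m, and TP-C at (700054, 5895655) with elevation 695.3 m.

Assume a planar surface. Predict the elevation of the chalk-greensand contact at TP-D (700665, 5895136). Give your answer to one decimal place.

Let the plane be z = a·E + b·N + c.
TP-B−TP-A: 1714a + 2056b = 810.4;  TP-C−TP-A: −944a + 2286b = −555.
Solving gives a = 0.510943788, b = −0.031788742.
Then c = 1250.3 − a·700998 − b·5893369 = −169577.49.
At (700665, 5895136): z = 358000.4 − 187399.0 − 169577.49 = 1024.0 m.

1024.0 m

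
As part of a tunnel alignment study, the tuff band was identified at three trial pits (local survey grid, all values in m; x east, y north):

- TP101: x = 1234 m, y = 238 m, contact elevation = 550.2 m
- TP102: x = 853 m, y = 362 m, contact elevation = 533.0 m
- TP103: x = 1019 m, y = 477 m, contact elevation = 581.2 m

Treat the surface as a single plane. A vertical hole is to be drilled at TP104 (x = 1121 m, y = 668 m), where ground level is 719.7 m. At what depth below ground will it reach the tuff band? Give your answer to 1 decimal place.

79.9 m

Let the plane be z = a·x + b·y + c.
TP102−TP101: −381a + 124b = −17.2;  TP103−TP101: −215a + 239b = 31.
Solving gives a = 0.123524, b = 0.240827.
Then c = 550.2 − a·1234 − b·238 = 340.46.
At (1121, 668): z_contact = 138.47 + 160.87 + 340.46 = 639.80 m.
Depth below ground = 719.7 − 639.80 = 79.9 m.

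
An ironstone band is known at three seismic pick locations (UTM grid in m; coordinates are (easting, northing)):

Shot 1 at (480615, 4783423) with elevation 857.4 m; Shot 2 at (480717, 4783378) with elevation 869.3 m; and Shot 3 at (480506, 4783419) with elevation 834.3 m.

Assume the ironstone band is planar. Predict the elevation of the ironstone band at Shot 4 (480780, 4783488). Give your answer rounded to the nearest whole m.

904 m

Let the plane be z = a·E + b·N + c.
Shot 2−Shot 1: 102a − 45b = 11.9;  Shot 3−Shot 1: −109a − 4b = −23.1.
Solving gives a = 0.20461133, b = 0.19934124.
Then c = 857.4 − a·480615 − b·4783423 = −1051015.34.
At (480780, 4783488): z = 98373.0 + 953546.4 − 1051015.34 = 904.1 m.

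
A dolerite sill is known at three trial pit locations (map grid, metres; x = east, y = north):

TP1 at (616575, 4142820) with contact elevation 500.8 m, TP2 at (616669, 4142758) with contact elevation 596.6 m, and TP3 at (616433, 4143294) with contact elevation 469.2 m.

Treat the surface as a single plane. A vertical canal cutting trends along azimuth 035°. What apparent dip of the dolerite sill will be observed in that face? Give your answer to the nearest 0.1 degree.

43.2°

Let the plane be z = a·x + b·y + c.
TP2−TP1: 94a − 62b = 95.8;  TP3−TP1: −142a + 474b = −31.6.
Solving gives a = 1.21532, b = 0.29742.
Unit vector along 035° is (sin 35°, cos 35°) = (0.5736, 0.8192).
Slope in that direction = a·(0.5736) + b·(0.8192) = 0.94071.
Apparent dip = arctan|0.94071| = 43.2° (true dip is 51.4°, so apparent ≤ true as expected).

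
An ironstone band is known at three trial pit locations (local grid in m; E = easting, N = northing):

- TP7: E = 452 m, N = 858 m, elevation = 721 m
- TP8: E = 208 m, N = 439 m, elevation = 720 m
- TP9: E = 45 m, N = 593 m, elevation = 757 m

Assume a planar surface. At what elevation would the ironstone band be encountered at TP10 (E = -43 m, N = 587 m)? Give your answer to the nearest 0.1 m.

769.2 m

Two edge vectors: TP7→TP8 = (-244, -419, -1), TP7→TP9 = (-407, -265, 36).
Normal n = (TP7→TP8) × (TP7→TP9) = (-15349, 9191, -105873).
So ∂z/∂E = −n_x/n_z = −0.14498 and ∂z/∂N = −n_y/n_z = 0.08681.
Intercept c from TP7: 721 + 65.53 − 74.48 = 712.04.
At (-43, 587): z = 6.2 + 51.0 + 712.04 = 769.2 m.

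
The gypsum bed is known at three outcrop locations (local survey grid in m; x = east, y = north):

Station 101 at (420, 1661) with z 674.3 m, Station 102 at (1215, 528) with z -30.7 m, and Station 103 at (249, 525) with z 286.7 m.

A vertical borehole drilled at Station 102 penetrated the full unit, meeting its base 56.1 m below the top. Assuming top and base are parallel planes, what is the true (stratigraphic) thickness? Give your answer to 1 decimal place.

49.9 m

Let the plane be z = a·x + b·y + c.
Station 102−Station 101: 795a − 1133b = −705;  Station 103−Station 101: −171a − 1136b = −387.6.
Solving gives a = −0.32979, b = 0.39084.
|∇z| = √(a²+b²) = 0.51138, so dip δ = arctan(0.51138) = 27.08°.
True thickness = vertical thickness × cos δ = 56.1 × cos 27.08° = 49.9 m.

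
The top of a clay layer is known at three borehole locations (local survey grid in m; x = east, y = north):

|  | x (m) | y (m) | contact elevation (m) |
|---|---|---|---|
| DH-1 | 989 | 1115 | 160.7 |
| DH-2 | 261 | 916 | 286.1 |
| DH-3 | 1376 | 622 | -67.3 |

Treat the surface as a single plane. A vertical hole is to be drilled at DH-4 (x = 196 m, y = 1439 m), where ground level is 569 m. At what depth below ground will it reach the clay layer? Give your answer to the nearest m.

126 m

Let the plane be z = a·x + b·y + c.
DH-2−DH-1: −728a − 199b = 125.4;  DH-3−DH-1: 387a − 493b = −228.
Solving gives a = −0.24591, b = 0.26944.
Then c = 160.7 − a·989 − b·1115 = 103.47.
At (196, 1439): z_contact = −48.2 + 387.7 + 103.47 = 443.0 m.
Depth below ground = 569 − 443.0 = 126 m.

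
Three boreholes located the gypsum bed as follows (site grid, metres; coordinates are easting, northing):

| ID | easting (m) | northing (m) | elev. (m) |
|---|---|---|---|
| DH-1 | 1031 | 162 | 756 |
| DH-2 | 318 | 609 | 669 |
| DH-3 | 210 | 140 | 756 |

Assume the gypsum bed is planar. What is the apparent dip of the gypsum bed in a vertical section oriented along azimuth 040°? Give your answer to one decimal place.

8.0°

Two edge vectors: DH-1→DH-2 = (-713, 447, -87), DH-1→DH-3 = (-821, -22, 0).
Normal n = (DH-1→DH-2) × (DH-1→DH-3) = (-1914, 71427, 382673).
So ∂z/∂easting = −n_x/n_z = 0.00500 and ∂z/∂northing = −n_y/n_z = −0.18665.
Unit vector along 040° is (sin 40°, cos 40°) = (0.6428, 0.7660).
Slope in that direction = a·(0.6428) + b·(0.7660) = −0.13977.
Apparent dip = arctan|0.13977| = 8.0° (true dip is 10.6°, so apparent ≤ true as expected).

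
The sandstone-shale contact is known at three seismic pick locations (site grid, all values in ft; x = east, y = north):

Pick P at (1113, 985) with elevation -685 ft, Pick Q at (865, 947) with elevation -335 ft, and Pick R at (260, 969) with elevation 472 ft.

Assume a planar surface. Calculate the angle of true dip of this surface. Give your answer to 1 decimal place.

Two edge vectors: Pick P→Pick Q = (-248, -38, 350), Pick P→Pick R = (-853, -16, 1157).
Normal n = (Pick P→Pick Q) × (Pick P→Pick R) = (-38366, -11614, -28446).
So ∂z/∂x = −n_x/n_z = −1.34873 and ∂z/∂y = −n_y/n_z = −0.40828.
Gradient magnitude |∇z| = √(a² + b²) = √(1.81908 + 0.16669) = 1.40917.
True dip = arctan(1.40917) = 54.6°, dipping toward ENE (azimuth ≈ 073°).

54.6°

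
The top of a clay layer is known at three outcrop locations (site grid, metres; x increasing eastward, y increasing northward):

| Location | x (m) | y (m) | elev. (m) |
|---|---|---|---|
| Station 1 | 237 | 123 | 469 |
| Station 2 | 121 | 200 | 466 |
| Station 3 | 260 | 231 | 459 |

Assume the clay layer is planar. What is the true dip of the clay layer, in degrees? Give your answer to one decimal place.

Let the plane be z = a·x + b·y + c.
Station 2−Station 1: −116a + 77b = −3;  Station 3−Station 1: 23a + 108b = −10.
Solving gives a = −0.03119, b = −0.08595.
Gradient magnitude |∇z| = √(a² + b²) = √(0.00097 + 0.00739) = 0.09143.
True dip = arctan(0.09143) = 5.2°, dipping toward NNE (azimuth ≈ 020°).

5.2°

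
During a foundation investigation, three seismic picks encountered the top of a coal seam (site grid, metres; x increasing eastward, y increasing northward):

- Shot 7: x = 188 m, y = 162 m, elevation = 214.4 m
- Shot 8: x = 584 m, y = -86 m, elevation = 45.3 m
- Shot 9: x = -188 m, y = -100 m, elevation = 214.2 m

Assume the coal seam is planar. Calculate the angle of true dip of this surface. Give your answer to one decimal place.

Two edge vectors: Shot 7→Shot 8 = (396, -248, -169.1), Shot 7→Shot 9 = (-376, -262, -0.2).
Normal n = (Shot 7→Shot 8) × (Shot 7→Shot 9) = (-44254.6, 63660.8, -197000).
So ∂z/∂x = −n_x/n_z = −0.22464 and ∂z/∂y = −n_y/n_z = 0.32315.
Gradient magnitude |∇z| = √(a² + b²) = √(0.05046 + 0.10443) = 0.39356.
True dip = arctan(0.39356) = 21.5°, dipping toward SE (azimuth ≈ 145°).

21.5°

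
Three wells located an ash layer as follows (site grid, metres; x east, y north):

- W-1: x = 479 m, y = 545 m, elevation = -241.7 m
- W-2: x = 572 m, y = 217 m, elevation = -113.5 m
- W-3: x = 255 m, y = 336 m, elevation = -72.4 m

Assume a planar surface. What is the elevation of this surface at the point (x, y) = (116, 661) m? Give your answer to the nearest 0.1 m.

Two edge vectors: W-1→W-2 = (93, -328, 128.2), W-1→W-3 = (-224, -209, 169.3).
Normal n = (W-1→W-2) × (W-1→W-3) = (-28736.6, -44461.7, -92909).
So ∂z/∂x = −n_x/n_z = −0.30930 and ∂z/∂y = −n_y/n_z = −0.47855.
Intercept c from W-1: -241.7 + 148.15 + 260.81 = 167.26.
At (116, 661): z = −35.9 − 316.3 + 167.26 = -184.9 m.

-184.9 m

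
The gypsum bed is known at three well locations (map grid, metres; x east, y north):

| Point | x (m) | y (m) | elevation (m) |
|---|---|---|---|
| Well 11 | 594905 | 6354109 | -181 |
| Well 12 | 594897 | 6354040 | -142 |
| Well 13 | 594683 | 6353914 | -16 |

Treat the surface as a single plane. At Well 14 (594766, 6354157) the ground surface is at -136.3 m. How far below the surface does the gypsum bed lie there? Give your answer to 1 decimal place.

Two edge vectors: Well 11→Well 12 = (-8, -69, 39), Well 11→Well 13 = (-222, -195, 165).
Normal n = (Well 11→Well 12) × (Well 11→Well 13) = (-3780, -7338, -13758).
So ∂z/∂x = −n_x/n_z = −0.274749237 and ∂z/∂y = −n_y/n_z = −0.533362407.
Intercept c from Well 11: -181 + 163449.69 + 3389042.87 = 3552311.57.
At (594766, 6354157): z_contact = −163411.50 − 3389068.47 + 3552311.57 = -168.41 m.
Depth below ground = -136.3 − (-168.41) = 32.1 m.

32.1 m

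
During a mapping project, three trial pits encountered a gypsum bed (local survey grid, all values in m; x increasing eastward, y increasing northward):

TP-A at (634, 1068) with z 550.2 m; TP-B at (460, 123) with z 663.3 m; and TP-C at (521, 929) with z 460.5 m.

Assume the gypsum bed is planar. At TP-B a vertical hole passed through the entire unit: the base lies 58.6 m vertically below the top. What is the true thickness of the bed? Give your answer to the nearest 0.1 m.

36.4 m

Two edge vectors: TP-A→TP-B = (-174, -945, 113.1), TP-A→TP-C = (-113, -139, -89.7).
Normal n = (TP-A→TP-B) × (TP-A→TP-C) = (100487.4, -28388.1, -82599).
So ∂z/∂x = −n_x/n_z = 1.21657 and ∂z/∂y = −n_y/n_z = −0.34369.
|∇z| = √(a²+b²) = 1.26418, so dip δ = arctan(1.26418) = 51.66°.
True thickness = vertical thickness × cos δ = 58.6 × cos 51.66° = 36.4 m.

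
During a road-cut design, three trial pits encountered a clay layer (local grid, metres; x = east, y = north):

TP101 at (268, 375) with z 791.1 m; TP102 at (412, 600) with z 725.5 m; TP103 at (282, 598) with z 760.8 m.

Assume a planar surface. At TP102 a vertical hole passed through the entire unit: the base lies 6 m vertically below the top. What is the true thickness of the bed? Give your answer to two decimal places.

Two edge vectors: TP101→TP102 = (144, 225, -65.6), TP101→TP103 = (14, 223, -30.3).
Normal n = (TP101→TP102) × (TP101→TP103) = (7811.3, 3444.8, 28962).
So ∂z/∂x = −n_x/n_z = −0.26971 and ∂z/∂y = −n_y/n_z = −0.11894.
|∇z| = √(a²+b²) = 0.29477, so dip δ = arctan(0.29477) = 16.42°.
True thickness = vertical thickness × cos δ = 6 × cos 16.42° = 5.76 m.

5.76 m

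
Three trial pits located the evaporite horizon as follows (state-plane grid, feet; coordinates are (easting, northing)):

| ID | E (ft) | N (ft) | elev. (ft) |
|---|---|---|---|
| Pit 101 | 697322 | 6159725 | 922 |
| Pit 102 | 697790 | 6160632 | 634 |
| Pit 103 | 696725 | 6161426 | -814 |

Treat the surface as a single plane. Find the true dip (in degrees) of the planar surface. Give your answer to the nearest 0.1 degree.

47.6°

Two edge vectors: Pit 101→Pit 102 = (468, 907, -288), Pit 101→Pit 103 = (-597, 1701, -1736).
Normal n = (Pit 101→Pit 102) × (Pit 101→Pit 103) = (-1084664, 984384, 1337547).
So ∂z/∂E = −n_x/n_z = 0.81094 and ∂z/∂N = −n_y/n_z = −0.73596.
Gradient magnitude |∇z| = √(a² + b²) = √(0.65762 + 0.54164) = 1.09511.
True dip = arctan(1.09511) = 47.6°, dipping toward NW (azimuth ≈ 312°).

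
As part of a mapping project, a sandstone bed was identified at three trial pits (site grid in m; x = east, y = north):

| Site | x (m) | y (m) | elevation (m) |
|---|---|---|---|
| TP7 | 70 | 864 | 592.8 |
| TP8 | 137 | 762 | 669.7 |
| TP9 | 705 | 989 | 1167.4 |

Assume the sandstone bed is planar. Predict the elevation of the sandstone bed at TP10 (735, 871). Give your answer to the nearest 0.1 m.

Two edge vectors: TP7→TP8 = (67, -102, 76.9), TP7→TP9 = (635, 125, 574.6).
Normal n = (TP7→TP8) × (TP7→TP9) = (-68221.7, 10333.3, 73145).
So ∂z/∂x = −n_x/n_z = 0.93269 and ∂z/∂y = −n_y/n_z = −0.14127.
Intercept c from TP7: 592.8 − 65.29 + 122.06 = 649.57.
At (735, 871): z = 685.5 − 123.0 + 649.57 = 1212.1 m.

1212.1 m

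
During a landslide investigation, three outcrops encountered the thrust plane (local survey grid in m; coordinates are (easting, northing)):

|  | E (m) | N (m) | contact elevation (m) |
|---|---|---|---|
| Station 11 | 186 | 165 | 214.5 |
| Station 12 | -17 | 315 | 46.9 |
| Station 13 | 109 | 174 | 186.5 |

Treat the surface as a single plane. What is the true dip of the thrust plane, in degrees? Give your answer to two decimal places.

Two edge vectors: Station 11→Station 12 = (-203, 150, -167.6), Station 11→Station 13 = (-77, 9, -28).
Normal n = (Station 11→Station 12) × (Station 11→Station 13) = (-2691.6, 7221.2, 9723).
So ∂z/∂E = −n_x/n_z = 0.27683 and ∂z/∂N = −n_y/n_z = −0.74269.
Gradient magnitude |∇z| = √(a² + b²) = √(0.07663 + 0.55159) = 0.79261.
True dip = arctan(0.79261) = 38.40°, dipping toward NNW (azimuth ≈ 340°).

38.40°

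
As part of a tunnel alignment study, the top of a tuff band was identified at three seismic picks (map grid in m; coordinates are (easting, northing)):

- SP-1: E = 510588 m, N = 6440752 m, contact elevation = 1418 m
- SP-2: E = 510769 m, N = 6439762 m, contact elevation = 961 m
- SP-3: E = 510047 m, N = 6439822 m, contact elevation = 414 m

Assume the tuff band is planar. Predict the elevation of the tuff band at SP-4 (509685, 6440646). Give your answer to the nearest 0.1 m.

Let the plane be z = a·E + b·N + c.
SP-2−SP-1: 181a − 990b = −457;  SP-3−SP-1: −541a − 930b = −1004.
Solving gives a = 0.808259461, b = 0.609388851.
Then c = 1418 − a·510588 − b·6440752 = −4336192.04.
At (509685, 6440646): z = 411957.7 + 3924857.9 − 4336192.04 = 623.5 m.

623.5 m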